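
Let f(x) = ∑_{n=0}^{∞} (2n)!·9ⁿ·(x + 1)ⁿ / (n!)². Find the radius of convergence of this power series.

The ratio of consecutive coefficients is (2n+1)·(2n+2)/(n+1)² · 9 → 36.
Convergence for |x + 1| · 36 < 1, i.e. |x + 1| < 1/36. So R = 1/36.

R = 1/36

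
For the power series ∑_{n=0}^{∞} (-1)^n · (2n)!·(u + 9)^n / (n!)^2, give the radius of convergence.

R = 1/4

Apply the ratio test: |a_{n+1}| / |a_n| = (2n+1)·(2n+2)/(n+1)², which tends to 4 as n → ∞.
The series converges when 4 · |u + 9| < 1, giving R = 1/4.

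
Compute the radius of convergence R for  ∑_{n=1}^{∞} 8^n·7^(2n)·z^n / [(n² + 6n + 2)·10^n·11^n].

Apply the ratio test: |a_{n+1}| / |a_n| = [(n² + 6n + 2)/((n+1)² + 6(n+1) + 2)] · 8·49/(10·11), which tends to 196/55 as n → ∞.
Convergence for |z| · 196/55 < 1, i.e. |z| < 55/196. So R = 55/196.

R = 55/196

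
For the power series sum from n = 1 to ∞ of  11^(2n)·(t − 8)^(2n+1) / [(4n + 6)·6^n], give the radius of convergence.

By the ratio test, |a_{n+1}/a_n| = [(4n + 6)/(4(n+1) + 6)] · 121/6 → 121/6.
Writing y = (t − 8)², the series in y has radius 6/121, so |t − 8| < √(6/121) and R = √6/11.

R = √6/11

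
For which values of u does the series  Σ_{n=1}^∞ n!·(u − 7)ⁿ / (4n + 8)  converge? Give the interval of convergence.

The ratio of consecutive coefficients is (n+1) · (4n + 8)/(4(n+1) + 8) → ∞.
The ratio grows without bound, so the series diverges whenever (u − 7) ≠ 0; it converges only at u = 7. R = 0.

{7}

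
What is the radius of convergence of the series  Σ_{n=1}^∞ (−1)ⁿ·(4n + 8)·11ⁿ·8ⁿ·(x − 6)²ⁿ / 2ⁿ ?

By the ratio test, |a_{n+1}/a_n| = [(4(n+1) + 8)/(4n + 8)] · 11·8/2 → 44.
Successive powers of (x − 6) differ by 2, so the series converges when |x − 6|² · 44 < 1, i.e. |x − 6| < √(1/44). So R = √11/22.

R = √11/22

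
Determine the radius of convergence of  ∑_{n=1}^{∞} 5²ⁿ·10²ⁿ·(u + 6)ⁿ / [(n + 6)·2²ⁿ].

R = 1/625

The ratio of consecutive coefficients is [(n + 6)/((n+1) + 6)] · 25·100/4 → 625.
The series converges when 625 · |u + 6| < 1, giving R = 1/625.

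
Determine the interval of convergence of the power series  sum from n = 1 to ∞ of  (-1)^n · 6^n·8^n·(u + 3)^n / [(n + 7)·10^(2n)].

(-61/12, -11/12]

Apply the ratio test: |a_{n+1}| / |a_n| = [(n + 7)/((n+1) + 7)] · 6·8/100, which tends to 12/25 as n → ∞.
Hence the series converges for |u + 3| < 1/(12/25) = 25/12, so the radius of convergence is 25/12.
Check u = -11/12: convergence follows from the alternating series test (terms decrease monotonically to 0).
At u = -61/12: the terms are asymptotic to a nonzero constant times 1/n, so the series diverges by limit comparison with Σ 1/n.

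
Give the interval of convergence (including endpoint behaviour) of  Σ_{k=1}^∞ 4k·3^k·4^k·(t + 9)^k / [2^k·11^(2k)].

(-175/6, 67/6)

By the ratio test, |a_{k+1}/a_k| = [4(k+1)/4k] · 3·4/(2·121) → 6/121.
The series converges when 6/121 · |t + 9| < 1, giving R = 121/6.
Check t = 67/6: the k-th term does not approach 0; divergence by the term test.
Check t = -175/6: the terms do not tend to 0, so the series diverges.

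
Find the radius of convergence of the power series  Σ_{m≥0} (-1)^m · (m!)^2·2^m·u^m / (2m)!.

R = 2

By the ratio test, |a_{m+1}/a_m| = (m+1)²/[(2m+1)·(2m+2)] · 2 → 1/2.
Hence the series converges for |u| < 1/(1/2) = 2, so the radius of convergence is 2.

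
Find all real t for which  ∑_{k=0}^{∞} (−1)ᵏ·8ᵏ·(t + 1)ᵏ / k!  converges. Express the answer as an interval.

Apply the ratio test: |a_{k+1}| / |a_k| = 8 · 1/(k+1), which tends to 0 as k → ∞.
The limit is 0, so the series converges for all t; R = ∞.

(−∞, ∞)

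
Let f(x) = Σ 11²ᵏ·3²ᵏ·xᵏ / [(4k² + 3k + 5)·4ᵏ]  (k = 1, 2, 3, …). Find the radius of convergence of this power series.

R = 4/1089

Ratio test: |a_{k+1}/a_k| = [(4k² + 3k + 5)/(4(k+1)² + 3(k+1) + 5)] · 121·9/4 → 1089/4 as k → ∞.
The series converges when 1089/4 · |x| < 1, giving R = 4/1089.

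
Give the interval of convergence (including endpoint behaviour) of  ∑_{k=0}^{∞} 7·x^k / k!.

The ratio of consecutive coefficients is 7/7 · 1/(k+1) → 0.
The ratio tends to 0 regardless of x, hence R = ∞.

(−∞, ∞)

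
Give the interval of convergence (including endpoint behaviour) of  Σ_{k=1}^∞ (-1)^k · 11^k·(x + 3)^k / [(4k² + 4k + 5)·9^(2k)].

By the ratio test, |a_{k+1}/a_k| = [(4k² + 4k + 5)/(4(k+1)² + 4(k+1) + 5)] · 11/81 → 11/81.
The series converges when 11/81 · |x + 3| < 1, giving R = 81/11.
At x = 48/11: the series is dominated by a constant times Σ 1/k², which converges (p = 2 > 1).
Endpoint x = -114/11: the series is dominated by a constant times Σ 1/k², which converges (p = 2 > 1).

[-114/11, 48/11]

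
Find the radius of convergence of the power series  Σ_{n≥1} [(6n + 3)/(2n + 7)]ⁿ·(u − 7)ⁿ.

Root test: |a_n|^(1/n) = (6n + 3)/(2n + 7) → 3.
Hence the series converges for |u − 7| < 1/(3) = 1/3, so the radius of convergence is 1/3.

R = 1/3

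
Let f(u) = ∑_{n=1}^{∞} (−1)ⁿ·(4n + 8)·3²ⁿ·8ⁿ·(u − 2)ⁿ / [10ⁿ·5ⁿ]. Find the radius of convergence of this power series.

R = 25/36

Apply the ratio test: |a_{n+1}| / |a_n| = [(4(n+1) + 8)/(4n + 8)] · 9·8/(10·5), which tends to 36/25 as n → ∞.
Convergence for |u − 2| · 36/25 < 1, i.e. |u − 2| < 25/36. So R = 25/36.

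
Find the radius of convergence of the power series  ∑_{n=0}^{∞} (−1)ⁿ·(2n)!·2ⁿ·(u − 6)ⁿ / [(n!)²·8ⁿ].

R = 1

Ratio test: |a_{n+1}/a_n| = (2n+1)·(2n+2)/(n+1)² · 2/8 → 1 as n → ∞.
So the series converges when |u − 6| < 1 and diverges when |u − 6| > 1; R = 1.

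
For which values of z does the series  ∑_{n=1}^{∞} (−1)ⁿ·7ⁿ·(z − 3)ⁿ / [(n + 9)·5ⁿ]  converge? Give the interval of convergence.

(16/7, 26/7]

Apply the ratio test: |a_{n+1}| / |a_n| = [(n + 9)/((n+1) + 9)] · 7/5, which tends to 7/5 as n → ∞.
The series converges when 7/5 · |z − 3| < 1, giving R = 5/7.
When z = 26/7, convergence follows from the alternating series test (terms decrease monotonically to 0).
Endpoint z = 16/7: the terms behave like c/n; limit comparison with the harmonic series gives divergence.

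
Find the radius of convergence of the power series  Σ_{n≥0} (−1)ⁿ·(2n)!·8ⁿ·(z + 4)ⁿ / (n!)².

Ratio test: |a_{n+1}/a_n| = (2n+1)·(2n+2)/(n+1)² · 8 → 32 as n → ∞.
Convergence for |z + 4| · 32 < 1, i.e. |z + 4| < 1/32. So R = 1/32.

R = 1/32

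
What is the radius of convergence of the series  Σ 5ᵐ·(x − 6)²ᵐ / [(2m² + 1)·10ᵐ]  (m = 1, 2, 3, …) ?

By the ratio test, |a_{m+1}/a_m| = [(2m² + 1)/(2(m+1)² + 1)] · 5/10 → 1/2.
Writing y = (x − 6)², the series in y has radius 2, so |x − 6| < √(2) and R = √2.

R = √2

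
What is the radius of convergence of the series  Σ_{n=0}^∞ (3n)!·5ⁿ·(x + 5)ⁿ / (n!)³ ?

R = 1/135

Ratio test: |a_{n+1}/a_n| = (3n+1)·(3n+2)·(3n+3)/(n+1)³ · 5 → 135 as n → ∞.
Convergence for |x + 5| · 135 < 1, i.e. |x + 5| < 1/135. So R = 1/135.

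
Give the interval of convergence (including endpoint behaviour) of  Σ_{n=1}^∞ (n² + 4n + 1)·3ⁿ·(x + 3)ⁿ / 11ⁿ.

(-20/3, 2/3)

By the ratio test, |a_{n+1}/a_n| = [((n+1)² + 4(n+1) + 1)/(n² + 4n + 1)] · 3/11 → 3/11.
Thus R = 1/(3/11) = 11/3.
When x = 2/3, the terms have absolute value of order n², which does not tend to 0, so the series diverges by the divergence test.
Check x = -20/3: the terms do not tend to 0, so the series diverges.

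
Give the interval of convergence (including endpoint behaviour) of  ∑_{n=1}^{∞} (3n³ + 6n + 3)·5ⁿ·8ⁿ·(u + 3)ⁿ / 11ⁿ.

The ratio of consecutive coefficients is [(3(n+1)³ + 6(n+1) + 3)/(3n³ + 6n + 3)] · 5·8/11 → 40/11.
Hence the series converges for |u + 3| < 1/(40/11) = 11/40, so the radius of convergence is 11/40.
When u = -109/40, the terms do not tend to 0, so the series diverges.
Check u = -131/40: the terms do not tend to 0, so the series diverges.

(-131/40, -109/40)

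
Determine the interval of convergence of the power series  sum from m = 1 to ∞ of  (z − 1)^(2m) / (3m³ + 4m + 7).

Apply the ratio test: |a_{m+1}| / |a_m| = (3m³ + 4m + 7)/(3(m+1)³ + 4(m+1) + 7), which tends to 1 as m → ∞.
Writing y = (z − 1)², the series in y has radius 1, so |z − 1| < √(1) = 1 and R = 1.
Check z = 2: absolute convergence follows by limit comparison with Σ 1/m³.
Endpoint z = 0: the terms are on the order of 1/m³, so the series converges absolutely by comparison with the p-series (p = 3 > 1).

[0, 2]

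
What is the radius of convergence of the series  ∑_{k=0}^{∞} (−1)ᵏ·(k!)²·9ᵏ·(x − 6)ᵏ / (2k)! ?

Apply the ratio test: |a_{k+1}| / |a_k| = (k+1)²/[(2k+1)·(2k+2)] · 9, which tends to 9/4 as k → ∞.
Hence the series converges for |x − 6| < 1/(9/4) = 4/9, so the radius of convergence is 4/9.

R = 4/9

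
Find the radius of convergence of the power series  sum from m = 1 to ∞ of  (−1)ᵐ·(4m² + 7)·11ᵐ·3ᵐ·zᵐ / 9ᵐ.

R = 3/11

By the ratio test, |a_{m+1}/a_m| = [(4(m+1)² + 7)/(4m² + 7)] · 11·3/9 → 11/3.
Hence the series converges for |z| < 1/(11/3) = 3/11, so the radius of convergence is 3/11.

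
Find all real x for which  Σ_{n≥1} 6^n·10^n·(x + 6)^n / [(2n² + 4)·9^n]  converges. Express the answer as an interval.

Apply the ratio test: |a_{n+1}| / |a_n| = [(2n² + 4)/(2(n+1)² + 4)] · 6·10/9, which tends to 20/3 as n → ∞.
Thus R = 1/(20/3) = 3/20.
Check x = -117/20: the terms are on the order of 1/n², so the series converges absolutely by comparison with the p-series (p = 2 > 1).
Check x = -123/20: the terms are on the order of 1/n², so the series converges absolutely by comparison with the p-series (p = 2 > 1).

[-123/20, -117/20]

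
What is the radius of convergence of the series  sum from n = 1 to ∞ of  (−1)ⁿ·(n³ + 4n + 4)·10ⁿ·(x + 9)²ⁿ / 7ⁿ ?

By the ratio test, |a_{n+1}/a_n| = [((n+1)³ + 4(n+1) + 4)/(n³ + 4n + 4)] · 10/7 → 10/7.
Since the exponent of (x + 9) increases by 2 each term, convergence requires |x + 9|² < 7/10, hence R = √70/10.

R = √70/10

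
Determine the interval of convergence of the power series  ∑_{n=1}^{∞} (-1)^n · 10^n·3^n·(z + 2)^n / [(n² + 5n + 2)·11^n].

Ratio test: |a_{n+1}/a_n| = [(n² + 5n + 2)/((n+1)² + 5(n+1) + 2)] · 10·3/11 → 30/11 as n → ∞.
Hence the series converges for |z + 2| < 1/(30/11) = 11/30, so the radius of convergence is 11/30.
Check z = -49/30: the series is dominated by a constant times Σ 1/n², which converges (p = 2 > 1).
When z = -71/30, absolute convergence follows by limit comparison with Σ 1/n².

[-71/30, -49/30]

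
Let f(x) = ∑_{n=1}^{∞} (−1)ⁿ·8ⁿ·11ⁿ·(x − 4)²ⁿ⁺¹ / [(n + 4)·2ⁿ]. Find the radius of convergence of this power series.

R = √11/22

Apply the ratio test: |a_{n+1}| / |a_n| = [(n + 4)/((n+1) + 4)] · 8·11/2, which tends to 44 as n → ∞.
Writing y = (x − 4)², the series in y has radius 1/44, so |x − 4| < √(1/44) and R = √11/22.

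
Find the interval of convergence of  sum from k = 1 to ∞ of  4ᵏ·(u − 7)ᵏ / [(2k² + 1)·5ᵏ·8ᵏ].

Ratio test: |a_{k+1}/a_k| = [(2k² + 1)/(2(k+1)² + 1)] · 4/(5·8) → 1/10 as k → ∞.
The series converges when 1/10 · |u − 7| < 1, giving R = 10.
At u = 17: the terms are on the order of 1/k², so the series converges absolutely by comparison with the p-series (p = 2 > 1).
Endpoint u = -3: the series is dominated by a constant times Σ 1/k², which converges (p = 2 > 1).

[-3, 17]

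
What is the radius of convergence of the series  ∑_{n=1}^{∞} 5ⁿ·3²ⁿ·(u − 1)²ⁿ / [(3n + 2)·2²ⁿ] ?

R = 2√5/15

The ratio of consecutive coefficients is [(3n + 2)/(3(n+1) + 2)] · 5·9/4 → 45/4.
Successive powers of (u − 1) differ by 2, so the series converges when |u − 1|² · 45/4 < 1, i.e. |u − 1| < √(4/45). So R = 2√5/15.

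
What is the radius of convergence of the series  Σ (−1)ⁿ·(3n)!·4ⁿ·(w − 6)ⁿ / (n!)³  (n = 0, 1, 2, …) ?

R = 1/108

Ratio test: |a_{n+1}/a_n| = (3n+1)·(3n+2)·(3n+3)/(n+1)³ · 4 → 108 as n → ∞.
Hence the series converges for |w − 6| < 1/(108) = 1/108, so the radius of convergence is 1/108.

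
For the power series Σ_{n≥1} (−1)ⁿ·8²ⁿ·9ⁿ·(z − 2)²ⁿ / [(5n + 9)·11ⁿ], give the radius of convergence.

By the ratio test, |a_{n+1}/a_n| = [(5n + 9)/(5(n+1) + 9)] · 64·9/11 → 576/11.
Since the exponent of (z − 2) increases by 2 each term, convergence requires |z − 2|² < 11/576, hence R = √11/24.

R = √11/24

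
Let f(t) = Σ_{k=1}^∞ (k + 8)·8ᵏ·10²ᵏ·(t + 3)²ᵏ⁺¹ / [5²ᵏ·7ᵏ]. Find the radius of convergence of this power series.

R = √14/8

The ratio of consecutive coefficients is [((k+1) + 8)/(k + 8)] · 8·100/(25·7) → 32/7.
Since the exponent of (t + 3) increases by 2 each term, convergence requires |t + 3|² < 7/32, hence R = √14/8.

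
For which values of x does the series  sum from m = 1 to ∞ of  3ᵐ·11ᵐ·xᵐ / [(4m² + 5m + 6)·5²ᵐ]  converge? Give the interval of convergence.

[-25/33, 25/33]

By the ratio test, |a_{m+1}/a_m| = [(4m² + 5m + 6)/(4(m+1)² + 5(m+1) + 6)] · 3·11/25 → 33/25.
Thus R = 1/(33/25) = 25/33.
At x = 25/33: the terms are on the order of 1/m², so the series converges absolutely by comparison with the p-series (p = 2 > 1).
Check x = -25/33: the terms are on the order of 1/m², so the series converges absolutely by comparison with the p-series (p = 2 > 1).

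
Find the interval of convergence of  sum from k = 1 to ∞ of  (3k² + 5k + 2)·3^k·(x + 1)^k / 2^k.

Apply the ratio test: |a_{k+1}| / |a_k| = [(3(k+1)² + 5(k+1) + 2)/(3k² + 5k + 2)] · 3/2, which tends to 3/2 as k → ∞.
Hence the series converges for |x + 1| < 1/(3/2) = 2/3, so the radius of convergence is 2/3.
When x = -1/3, the terms do not tend to 0, so the series diverges.
At x = -5/3: the terms have absolute value of order k², which does not tend to 0, so the series diverges by the divergence test.

(-5/3, -1/3)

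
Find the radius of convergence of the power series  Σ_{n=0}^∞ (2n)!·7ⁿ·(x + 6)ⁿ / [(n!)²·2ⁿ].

R = 1/14

The ratio of consecutive coefficients is (2n+1)·(2n+2)/(n+1)² · 7/2 → 14.
Convergence for |x + 6| · 14 < 1, i.e. |x + 6| < 1/14. So R = 1/14.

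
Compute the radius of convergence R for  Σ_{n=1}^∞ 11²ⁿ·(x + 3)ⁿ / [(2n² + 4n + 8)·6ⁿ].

The ratio of consecutive coefficients is [(2n² + 4n + 8)/(2(n+1)² + 4(n+1) + 8)] · 121/6 → 121/6.
Hence the series converges for |x + 3| < 1/(121/6) = 6/121, so the radius of convergence is 6/121.

R = 6/121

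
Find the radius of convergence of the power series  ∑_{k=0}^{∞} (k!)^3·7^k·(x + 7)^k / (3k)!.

Ratio test: |a_{k+1}/a_k| = (k+1)³/[(3k+1)·(3k+2)·(3k+3)] · 7 → 7/27 as k → ∞.
Convergence for |x + 7| · 7/27 < 1, i.e. |x + 7| < 27/7. So R = 27/7.

R = 27/7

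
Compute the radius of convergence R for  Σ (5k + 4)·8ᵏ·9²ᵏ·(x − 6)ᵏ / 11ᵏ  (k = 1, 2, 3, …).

By the ratio test, |a_{k+1}/a_k| = [(5(k+1) + 4)/(5k + 4)] · 8·81/11 → 648/11.
Hence the series converges for |x − 6| < 1/(648/11) = 11/648, so the radius of convergence is 11/648.

R = 11/648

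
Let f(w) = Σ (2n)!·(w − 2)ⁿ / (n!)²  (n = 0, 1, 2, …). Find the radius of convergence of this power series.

The ratio of consecutive coefficients is (2n+1)·(2n+2)/(n+1)² → 4.
Thus R = 1/(4) = 1/4.

R = 1/4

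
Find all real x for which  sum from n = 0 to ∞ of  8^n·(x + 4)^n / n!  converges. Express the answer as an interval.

Ratio test: |a_{n+1}/a_n| = 8 · 1/(n+1) → 0 as n → ∞.
The ratio tends to 0 regardless of x, hence R = ∞.

(−∞, ∞)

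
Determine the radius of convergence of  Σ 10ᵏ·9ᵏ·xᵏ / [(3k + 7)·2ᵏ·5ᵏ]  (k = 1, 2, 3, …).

R = 1/9

By the ratio test, |a_{k+1}/a_k| = [(3k + 7)/(3(k+1) + 7)] · 10·9/(2·5) → 9.
The series converges when 9 · |x| < 1, giving R = 1/9.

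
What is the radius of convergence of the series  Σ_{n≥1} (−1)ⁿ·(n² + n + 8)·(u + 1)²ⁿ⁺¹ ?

Ratio test: |a_{n+1}/a_n| = ((n+1)² + (n+1) + 8)/(n² + n + 8) → 1 as n → ∞.
Writing y = (u + 1)², the series in y has radius 1, so |u + 1| < √(1) = 1 and R = 1.

R = 1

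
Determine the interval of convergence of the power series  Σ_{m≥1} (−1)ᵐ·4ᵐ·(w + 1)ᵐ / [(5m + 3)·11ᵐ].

(-15/4, 7/4]

Ratio test: |a_{m+1}/a_m| = [(5m + 3)/(5(m+1) + 3)] · 4/11 → 4/11 as m → ∞.
The series converges when 4/11 · |w + 1| < 1, giving R = 11/4.
When w = 7/4, the terms alternate in sign and decrease monotonically to 0 in absolute value (size ~ c/m), so the alternating series test gives convergence.
Check w = -15/4: the terms behave like c/m; limit comparison with the harmonic series gives divergence.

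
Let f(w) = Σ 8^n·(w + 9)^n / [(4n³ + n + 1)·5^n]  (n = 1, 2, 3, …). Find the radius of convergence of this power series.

R = 5/8

The ratio of consecutive coefficients is [(4n³ + n + 1)/(4(n+1)³ + (n+1) + 1)] · 8/5 → 8/5.
Hence the series converges for |w + 9| < 1/(8/5) = 5/8, so the radius of convergence is 5/8.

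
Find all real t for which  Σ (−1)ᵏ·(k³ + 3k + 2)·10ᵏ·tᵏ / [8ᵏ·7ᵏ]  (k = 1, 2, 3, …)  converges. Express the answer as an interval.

Apply the ratio test: |a_{k+1}| / |a_k| = [((k+1)³ + 3(k+1) + 2)/(k³ + 3k + 2)] · 10/(8·7), which tends to 5/28 as k → ∞.
Thus R = 1/(5/28) = 28/5.
Check t = 28/5: the terms have absolute value of order k³, which does not tend to 0, so the series diverges by the divergence test.
Endpoint t = -28/5: the terms do not tend to 0, so the series diverges.

(-28/5, 28/5)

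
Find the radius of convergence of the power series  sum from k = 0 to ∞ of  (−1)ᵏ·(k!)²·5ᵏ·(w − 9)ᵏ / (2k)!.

R = 4/5

Apply the ratio test: |a_{k+1}| / |a_k| = (k+1)²/[(2k+1)·(2k+2)] · 5, which tends to 5/4 as k → ∞.
The series converges when 5/4 · |w − 9| < 1, giving R = 4/5.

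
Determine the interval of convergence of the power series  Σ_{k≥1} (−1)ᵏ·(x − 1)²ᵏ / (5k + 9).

Ratio test: |a_{k+1}/a_k| = (5k + 9)/(5(k+1) + 9) → 1 as k → ∞.
Successive powers of (x − 1) differ by 2, so the series converges when |x − 1|² · 1 < 1, i.e. |x − 1| < √(1) = 1. So R = 1.
Check x = 2: the terms alternate in sign and decrease monotonically to 0 in absolute value (size ~ c/k), so the alternating series test gives convergence.
At x = 0: an alternating series whose terms decrease to 0 in absolute value, so it converges by the Leibniz criterion.

[0, 2]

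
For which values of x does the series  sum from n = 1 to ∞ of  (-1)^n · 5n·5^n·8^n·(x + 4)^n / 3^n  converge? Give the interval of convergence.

(-163/40, -157/40)

Ratio test: |a_{n+1}/a_n| = [5(n+1)/5n] · 5·8/3 → 40/3 as n → ∞.
The series converges when 40/3 · |x + 4| < 1, giving R = 3/40.
Check x = -157/40: the terms do not tend to 0, so the series diverges.
Check x = -163/40: the terms do not tend to 0, so the series diverges.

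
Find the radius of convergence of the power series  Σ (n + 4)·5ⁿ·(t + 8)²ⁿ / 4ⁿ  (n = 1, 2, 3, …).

R = 2√5/5

Apply the ratio test: |a_{n+1}| / |a_n| = [((n+1) + 4)/(n + 4)] · 5/4, which tends to 5/4 as n → ∞.
Writing y = (t + 8)², the series in y has radius 4/5, so |t + 8| < √(4/5) and R = 2√5/5.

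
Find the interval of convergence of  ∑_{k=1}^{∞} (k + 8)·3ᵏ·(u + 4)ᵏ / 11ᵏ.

By the ratio test, |a_{k+1}/a_k| = [((k+1) + 8)/(k + 8)] · 3/11 → 3/11.
Thus R = 1/(3/11) = 11/3.
Endpoint u = -1/3: the k-th term does not approach 0; divergence by the term test.
Check u = -23/3: the k-th term does not approach 0; divergence by the term test.

(-23/3, -1/3)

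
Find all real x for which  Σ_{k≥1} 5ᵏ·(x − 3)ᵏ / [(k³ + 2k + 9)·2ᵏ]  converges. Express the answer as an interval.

The ratio of consecutive coefficients is [(k³ + 2k + 9)/((k+1)³ + 2(k+1) + 9)] · 5/2 → 5/2.
The series converges when 5/2 · |x − 3| < 1, giving R = 2/5.
Check x = 17/5: the series is dominated by a constant times Σ 1/k³, which converges (p = 3 > 1).
Check x = 13/5: absolute convergence follows by limit comparison with Σ 1/k³.

[13/5, 17/5]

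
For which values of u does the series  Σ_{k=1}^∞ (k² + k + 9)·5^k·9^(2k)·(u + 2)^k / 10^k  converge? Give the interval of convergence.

(-164/81, -160/81)

Ratio test: |a_{k+1}/a_k| = [((k+1)² + (k+1) + 9)/(k² + k + 9)] · 5·81/10 → 81/2 as k → ∞.
Hence the series converges for |u + 2| < 1/(81/2) = 2/81, so the radius of convergence is 2/81.
When u = -160/81, the k-th term does not approach 0; divergence by the term test.
At u = -164/81: the terms do not tend to 0, so the series diverges.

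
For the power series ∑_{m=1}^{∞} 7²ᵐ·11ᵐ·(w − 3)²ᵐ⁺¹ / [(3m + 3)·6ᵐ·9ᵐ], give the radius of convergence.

R = 3√66/77

Apply the ratio test: |a_{m+1}| / |a_m| = [(3m + 3)/(3(m+1) + 3)] · 49·11/(6·9), which tends to 539/54 as m → ∞.
Successive powers of (w − 3) differ by 2, so the series converges when |w − 3|² · 539/54 < 1, i.e. |w − 3| < √(54/539). So R = 3√66/77.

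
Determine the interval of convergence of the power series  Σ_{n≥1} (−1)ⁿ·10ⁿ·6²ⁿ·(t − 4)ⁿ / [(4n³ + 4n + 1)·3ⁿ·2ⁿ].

[239/60, 241/60]

The ratio of consecutive coefficients is [(4n³ + 4n + 1)/(4(n+1)³ + 4(n+1) + 1)] · 10·36/(3·2) → 60.
Hence the series converges for |t − 4| < 1/(60) = 1/60, so the radius of convergence is 1/60.
At t = 241/60: the series is dominated by a constant times Σ 1/n³, which converges (p = 3 > 1).
At t = 239/60: absolute convergence follows by limit comparison with Σ 1/n³.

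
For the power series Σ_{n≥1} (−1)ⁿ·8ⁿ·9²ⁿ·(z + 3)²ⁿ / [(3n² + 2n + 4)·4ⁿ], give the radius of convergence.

R = √2/18

By the ratio test, |a_{n+1}/a_n| = [(3n² + 2n + 4)/(3(n+1)² + 2(n+1) + 4)] · 8·81/4 → 162.
Successive powers of (z + 3) differ by 2, so the series converges when |z + 3|² · 162 < 1, i.e. |z + 3| < √(1/162). So R = √2/18.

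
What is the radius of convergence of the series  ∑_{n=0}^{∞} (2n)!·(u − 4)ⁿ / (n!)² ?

R = 1/4

Ratio test: |a_{n+1}/a_n| = (2n+1)·(2n+2)/(n+1)² → 4 as n → ∞.
Convergence for |u − 4| · 4 < 1, i.e. |u − 4| < 1/4. So R = 1/4.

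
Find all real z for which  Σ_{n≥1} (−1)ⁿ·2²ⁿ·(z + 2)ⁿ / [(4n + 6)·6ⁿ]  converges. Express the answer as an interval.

(-7/2, -1/2]

Apply the ratio test: |a_{n+1}| / |a_n| = [(4n + 6)/(4(n+1) + 6)] · 4/6, which tends to 2/3 as n → ∞.
Hence the series converges for |z + 2| < 1/(2/3) = 3/2, so the radius of convergence is 3/2.
Check z = -1/2: convergence follows from the alternating series test (terms decrease monotonically to 0).
Check z = -7/2: the terms behave like c/n; limit comparison with the harmonic series gives divergence.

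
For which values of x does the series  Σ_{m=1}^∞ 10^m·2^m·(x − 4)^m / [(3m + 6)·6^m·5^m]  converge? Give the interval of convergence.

[5/2, 11/2)

By the ratio test, |a_{m+1}/a_m| = [(3m + 6)/(3(m+1) + 6)] · 10·2/(6·5) → 2/3.
Thus R = 1/(2/3) = 3/2.
Check x = 11/2: the terms are asymptotic to a nonzero constant times 1/m, so the series diverges by limit comparison with Σ 1/m.
At x = 5/2: an alternating series whose terms decrease to 0 in absolute value, so it converges by the Leibniz criterion.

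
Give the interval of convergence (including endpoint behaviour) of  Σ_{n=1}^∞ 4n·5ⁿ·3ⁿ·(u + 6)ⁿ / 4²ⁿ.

By the ratio test, |a_{n+1}/a_n| = [4(n+1)/4n] · 5·3/16 → 15/16.
Hence the series converges for |u + 6| < 1/(15/16) = 16/15, so the radius of convergence is 16/15.
At u = -74/15: the terms have absolute value of order n, which does not tend to 0, so the series diverges by the divergence test.
Endpoint u = -106/15: the terms have absolute value of order n, which does not tend to 0, so the series diverges by the divergence test.

(-106/15, -74/15)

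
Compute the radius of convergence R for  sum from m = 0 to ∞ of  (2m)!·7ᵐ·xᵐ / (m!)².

R = 1/28

The ratio of consecutive coefficients is (2m+1)·(2m+2)/(m+1)² · 7 → 28.
Thus R = 1/(28) = 1/28.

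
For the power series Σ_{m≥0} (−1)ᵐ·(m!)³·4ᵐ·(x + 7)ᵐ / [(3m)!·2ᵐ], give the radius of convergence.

R = 27/2

Ratio test: |a_{m+1}/a_m| = (m+1)³/[(3m+1)·(3m+2)·(3m+3)] · 4/2 → 2/27 as m → ∞.
Hence the series converges for |x + 7| < 1/(2/27) = 27/2, so the radius of convergence is 27/2.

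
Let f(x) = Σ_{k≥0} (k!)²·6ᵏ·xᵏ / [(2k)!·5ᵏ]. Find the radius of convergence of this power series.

R = 10/3

By the ratio test, |a_{k+1}/a_k| = (k+1)²/[(2k+1)·(2k+2)] · 6/5 → 3/10.
Hence the series converges for |x| < 1/(3/10) = 10/3, so the radius of convergence is 10/3.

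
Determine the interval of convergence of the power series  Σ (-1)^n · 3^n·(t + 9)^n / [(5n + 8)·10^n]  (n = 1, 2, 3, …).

By the ratio test, |a_{n+1}/a_n| = [(5n + 8)/(5(n+1) + 8)] · 3/10 → 3/10.
The series converges when 3/10 · |t + 9| < 1, giving R = 10/3.
When t = -17/3, an alternating series whose terms decrease to 0 in absolute value, so it converges by the Leibniz criterion.
When t = -37/3, the terms behave like c/n; limit comparison with the harmonic series gives divergence.

(-37/3, -17/3]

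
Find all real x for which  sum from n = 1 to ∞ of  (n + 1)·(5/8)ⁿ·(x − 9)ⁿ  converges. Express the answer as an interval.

By the ratio test, |a_{n+1}/a_n| = [((n+1) + 1)/(n + 1)] · 5/8 → 5/8.
The series converges when 5/8 · |x − 9| < 1, giving R = 8/5.
When x = 53/5, the n-th term does not approach 0; divergence by the term test.
When x = 37/5, the n-th term does not approach 0; divergence by the term test.

(37/5, 53/5)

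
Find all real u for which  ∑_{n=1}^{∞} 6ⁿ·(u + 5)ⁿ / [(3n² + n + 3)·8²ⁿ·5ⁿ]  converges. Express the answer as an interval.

[-175/3, 145/3]

The ratio of consecutive coefficients is [(3n² + n + 3)/(3(n+1)² + (n+1) + 3)] · 6/(64·5) → 3/160.
Thus R = 1/(3/160) = 160/3.
Check u = 145/3: the series is dominated by a constant times Σ 1/n², which converges (p = 2 > 1).
When u = -175/3, absolute convergence follows by limit comparison with Σ 1/n².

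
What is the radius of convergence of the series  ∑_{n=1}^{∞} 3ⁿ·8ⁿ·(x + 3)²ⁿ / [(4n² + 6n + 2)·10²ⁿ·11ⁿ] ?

Ratio test: |a_{n+1}/a_n| = [(4n² + 6n + 2)/(4(n+1)² + 6(n+1) + 2)] · 3·8/(100·11) → 6/275 as n → ∞.
Writing y = (x + 3)², the series in y has radius 275/6, so |x + 3| < √(275/6) and R = 5√66/6.

R = 5√66/6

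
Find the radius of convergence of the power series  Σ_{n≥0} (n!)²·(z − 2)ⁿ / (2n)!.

The ratio of consecutive coefficients is (n+1)²/[(2n+1)·(2n+2)] → 1/4.
Hence the series converges for |z − 2| < 1/(1/4) = 4, so the radius of convergence is 4.

R = 4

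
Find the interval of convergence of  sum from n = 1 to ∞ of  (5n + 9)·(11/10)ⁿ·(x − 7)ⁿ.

Ratio test: |a_{n+1}/a_n| = [(5(n+1) + 9)/(5n + 9)] · 11/10 → 11/10 as n → ∞.
Thus R = 1/(11/10) = 10/11.
Endpoint x = 87/11: the terms do not tend to 0, so the series diverges.
Endpoint x = 67/11: the terms have absolute value of order n, which does not tend to 0, so the series diverges by the divergence test.

(67/11, 87/11)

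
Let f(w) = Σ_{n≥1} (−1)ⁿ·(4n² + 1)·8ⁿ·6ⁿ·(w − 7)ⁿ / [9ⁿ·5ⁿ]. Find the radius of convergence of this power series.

R = 15/16

Apply the ratio test: |a_{n+1}| / |a_n| = [(4(n+1)² + 1)/(4n² + 1)] · 8·6/(9·5), which tends to 16/15 as n → ∞.
The series converges when 16/15 · |w − 7| < 1, giving R = 15/16.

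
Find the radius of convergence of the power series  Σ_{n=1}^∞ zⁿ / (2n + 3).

R = 1

The ratio of consecutive coefficients is (2n + 3)/(2(n+1) + 3) → 1.
Convergence for |z| < 1, so R = 1.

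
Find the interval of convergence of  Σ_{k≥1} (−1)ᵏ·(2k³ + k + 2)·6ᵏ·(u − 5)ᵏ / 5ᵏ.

(25/6, 35/6)

Apply the ratio test: |a_{k+1}| / |a_k| = [(2(k+1)³ + (k+1) + 2)/(2k³ + k + 2)] · 6/5, which tends to 6/5 as k → ∞.
Convergence for |u − 5| · 6/5 < 1, i.e. |u − 5| < 5/6. So R = 5/6.
At u = 35/6: the k-th term does not approach 0; divergence by the term test.
At u = 25/6: the terms have absolute value of order k³, which does not tend to 0, so the series diverges by the divergence test.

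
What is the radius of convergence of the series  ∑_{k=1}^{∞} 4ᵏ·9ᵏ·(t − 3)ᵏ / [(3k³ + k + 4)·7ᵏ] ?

Ratio test: |a_{k+1}/a_k| = [(3k³ + k + 4)/(3(k+1)³ + (k+1) + 4)] · 4·9/7 → 36/7 as k → ∞.
The series converges when 36/7 · |t − 3| < 1, giving R = 7/36.

R = 7/36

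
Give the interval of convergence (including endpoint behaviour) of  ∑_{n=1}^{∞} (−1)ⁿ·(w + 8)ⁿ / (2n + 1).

Ratio test: |a_{n+1}/a_n| = (2n + 1)/(2(n+1) + 1) → 1 as n → ∞.
So the series converges when |w + 8| < 1 and diverges when |w + 8| > 1; R = 1.
Check w = -7: an alternating series whose terms decrease to 0 in absolute value, so it converges by the Leibniz criterion.
Check w = -9: comparison with the harmonic series Σ 1/n shows the series diverges.

(-9, -7]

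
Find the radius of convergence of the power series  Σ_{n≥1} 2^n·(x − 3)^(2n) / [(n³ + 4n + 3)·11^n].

R = √22/2

Ratio test: |a_{n+1}/a_n| = [(n³ + 4n + 3)/((n+1)³ + 4(n+1) + 3)] · 2/11 → 2/11 as n → ∞.
Writing y = (x − 3)², the series in y has radius 11/2, so |x − 3| < √(11/2) and R = √22/2.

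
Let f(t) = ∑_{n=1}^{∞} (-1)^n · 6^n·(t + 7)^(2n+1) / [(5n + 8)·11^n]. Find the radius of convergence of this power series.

The ratio of consecutive coefficients is [(5n + 8)/(5(n+1) + 8)] · 6/11 → 6/11.
Since the exponent of (t + 7) increases by 2 each term, convergence requires |t + 7|² < 11/6, hence R = √66/6.

R = √66/6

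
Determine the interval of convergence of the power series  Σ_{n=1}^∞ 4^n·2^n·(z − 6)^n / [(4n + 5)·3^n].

[45/8, 51/8)

Apply the ratio test: |a_{n+1}| / |a_n| = [(4n + 5)/(4(n+1) + 5)] · 4·2/3, which tends to 8/3 as n → ∞.
Thus R = 1/(8/3) = 3/8.
Check z = 51/8: comparison with the harmonic series Σ 1/n shows the series diverges.
When z = 45/8, an alternating series whose terms decrease to 0 in absolute value, so it converges by the Leibniz criterion.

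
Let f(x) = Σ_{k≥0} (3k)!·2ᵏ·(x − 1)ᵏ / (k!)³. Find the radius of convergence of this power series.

R = 1/54

Ratio test: |a_{k+1}/a_k| = (3k+1)·(3k+2)·(3k+3)/(k+1)³ · 2 → 54 as k → ∞.
Thus R = 1/(54) = 1/54.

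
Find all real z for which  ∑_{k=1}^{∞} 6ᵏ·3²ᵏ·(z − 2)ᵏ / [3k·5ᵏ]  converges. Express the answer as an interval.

[103/54, 113/54)

By the ratio test, |a_{k+1}/a_k| = [3k/3(k+1)] · 6·9/5 → 54/5.
Thus R = 1/(54/5) = 5/54.
At z = 113/54: the terms are asymptotic to a nonzero constant times 1/k, so the series diverges by limit comparison with Σ 1/k.
Check z = 103/54: convergence follows from the alternating series test (terms decrease monotonically to 0).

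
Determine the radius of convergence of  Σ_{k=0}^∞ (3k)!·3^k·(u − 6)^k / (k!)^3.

R = 1/81

Ratio test: |a_{k+1}/a_k| = (3k+1)·(3k+2)·(3k+3)/(k+1)³ · 3 → 81 as k → ∞.
Convergence for |u − 6| · 81 < 1, i.e. |u − 6| < 1/81. So R = 1/81.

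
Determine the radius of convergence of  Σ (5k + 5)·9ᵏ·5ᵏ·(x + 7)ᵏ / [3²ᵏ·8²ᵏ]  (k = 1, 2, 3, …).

By the ratio test, |a_{k+1}/a_k| = [(5(k+1) + 5)/(5k + 5)] · 9·5/(9·64) → 5/64.
Hence the series converges for |x + 7| < 1/(5/64) = 64/5, so the radius of convergence is 64/5.

R = 64/5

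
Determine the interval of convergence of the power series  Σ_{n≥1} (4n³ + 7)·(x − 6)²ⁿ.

Ratio test: |a_{n+1}/a_n| = (4(n+1)³ + 7)/(4n³ + 7) → 1 as n → ∞.
Writing y = (x − 6)², the series in y has radius 1, so |x − 6| < √(1) = 1 and R = 1.
At x = 7: the n-th term does not approach 0; divergence by the term test.
Check x = 5: the terms have absolute value of order n³, which does not tend to 0, so the series diverges by the divergence test.

(5, 7)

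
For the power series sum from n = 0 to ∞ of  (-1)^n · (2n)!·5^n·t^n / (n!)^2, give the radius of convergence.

The ratio of consecutive coefficients is (2n+1)·(2n+2)/(n+1)² · 5 → 20.
Convergence for |t| · 20 < 1, i.e. |t| < 1/20. So R = 1/20.

R = 1/20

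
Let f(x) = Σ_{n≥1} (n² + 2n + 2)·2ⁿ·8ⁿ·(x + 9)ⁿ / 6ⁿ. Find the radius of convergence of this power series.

R = 3/8

Ratio test: |a_{n+1}/a_n| = [((n+1)² + 2(n+1) + 2)/(n² + 2n + 2)] · 2·8/6 → 8/3 as n → ∞.
Convergence for |x + 9| · 8/3 < 1, i.e. |x + 9| < 3/8. So R = 3/8.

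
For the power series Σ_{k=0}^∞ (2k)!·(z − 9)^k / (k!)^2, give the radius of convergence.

Ratio test: |a_{k+1}/a_k| = (2k+1)·(2k+2)/(k+1)² → 4 as k → ∞.
Thus R = 1/(4) = 1/4.

R = 1/4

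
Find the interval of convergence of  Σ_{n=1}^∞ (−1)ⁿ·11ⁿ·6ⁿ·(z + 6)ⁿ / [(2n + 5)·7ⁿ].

By the ratio test, |a_{n+1}/a_n| = [(2n + 5)/(2(n+1) + 5)] · 11·6/7 → 66/7.
Hence the series converges for |z + 6| < 1/(66/7) = 7/66, so the radius of convergence is 7/66.
When z = -389/66, convergence follows from the alternating series test (terms decrease monotonically to 0).
When z = -403/66, the terms behave like c/n; limit comparison with the harmonic series gives divergence.

(-403/66, -389/66]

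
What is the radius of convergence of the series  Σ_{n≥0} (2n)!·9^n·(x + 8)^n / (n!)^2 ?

Ratio test: |a_{n+1}/a_n| = (2n+1)·(2n+2)/(n+1)² · 9 → 36 as n → ∞.
Convergence for |x + 8| · 36 < 1, i.e. |x + 8| < 1/36. So R = 1/36.

R = 1/36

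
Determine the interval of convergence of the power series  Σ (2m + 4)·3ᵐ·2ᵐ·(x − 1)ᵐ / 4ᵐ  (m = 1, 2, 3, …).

(1/3, 5/3)

Apply the ratio test: |a_{m+1}| / |a_m| = [(2(m+1) + 4)/(2m + 4)] · 3·2/4, which tends to 3/2 as m → ∞.
Hence the series converges for |x − 1| < 1/(3/2) = 2/3, so the radius of convergence is 2/3.
When x = 5/3, the terms do not tend to 0, so the series diverges.
When x = 1/3, the terms do not tend to 0, so the series diverges.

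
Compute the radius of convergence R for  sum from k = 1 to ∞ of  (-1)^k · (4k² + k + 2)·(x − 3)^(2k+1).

Ratio test: |a_{k+1}/a_k| = (4(k+1)² + (k+1) + 2)/(4k² + k + 2) → 1 as k → ∞.
Successive powers of (x − 3) differ by 2, so the series converges when |x − 3|² · 1 < 1, i.e. |x − 3| < √(1) = 1. So R = 1.

R = 1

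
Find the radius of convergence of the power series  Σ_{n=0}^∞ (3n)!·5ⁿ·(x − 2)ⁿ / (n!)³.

R = 1/135

Apply the ratio test: |a_{n+1}| / |a_n| = (3n+1)·(3n+2)·(3n+3)/(n+1)³ · 5, which tends to 135 as n → ∞.
The series converges when 135 · |x − 2| < 1, giving R = 1/135.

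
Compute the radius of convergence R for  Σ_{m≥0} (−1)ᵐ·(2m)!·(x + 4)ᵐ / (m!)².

The ratio of consecutive coefficients is (2m+1)·(2m+2)/(m+1)² → 4.
Hence the series converges for |x + 4| < 1/(4) = 1/4, so the radius of convergence is 1/4.

R = 1/4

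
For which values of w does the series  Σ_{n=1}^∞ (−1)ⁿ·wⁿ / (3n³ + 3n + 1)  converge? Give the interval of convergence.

[-1, 1]

Apply the ratio test: |a_{n+1}| / |a_n| = (3n³ + 3n + 1)/(3(n+1)³ + 3(n+1) + 1), which tends to 1 as n → ∞.
Hence R = 1.
At w = 1: absolute convergence follows by limit comparison with Σ 1/n³.
Endpoint w = -1: the series is dominated by a constant times Σ 1/n³, which converges (p = 3 > 1).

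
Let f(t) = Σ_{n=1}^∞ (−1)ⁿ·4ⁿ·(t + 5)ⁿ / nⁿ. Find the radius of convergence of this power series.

Root test: |a_n|^(1/n) = 4/n → 0.
Since the n-th root of |a_n| tends to 0, the series converges for all real t; R = ∞.

R = ∞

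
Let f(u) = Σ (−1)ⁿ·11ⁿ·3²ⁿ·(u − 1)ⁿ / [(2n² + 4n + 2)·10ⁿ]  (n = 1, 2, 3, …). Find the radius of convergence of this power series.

R = 10/99

Apply the ratio test: |a_{n+1}| / |a_n| = [(2n² + 4n + 2)/(2(n+1)² + 4(n+1) + 2)] · 11·9/10, which tends to 99/10 as n → ∞.
The series converges when 99/10 · |u − 1| < 1, giving R = 10/99.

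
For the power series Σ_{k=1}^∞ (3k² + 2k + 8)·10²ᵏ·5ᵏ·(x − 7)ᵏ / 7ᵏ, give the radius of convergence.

By the ratio test, |a_{k+1}/a_k| = [(3(k+1)² + 2(k+1) + 8)/(3k² + 2k + 8)] · 100·5/7 → 500/7.
Convergence for |x − 7| · 500/7 < 1, i.e. |x − 7| < 7/500. So R = 7/500.

R = 7/500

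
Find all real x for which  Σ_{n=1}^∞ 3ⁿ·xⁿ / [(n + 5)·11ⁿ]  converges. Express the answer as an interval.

[-11/3, 11/3)

The ratio of consecutive coefficients is [(n + 5)/((n+1) + 5)] · 3/11 → 3/11.
Hence the series converges for |x| < 1/(3/11) = 11/3, so the radius of convergence is 11/3.
When x = 11/3, the terms are asymptotic to a nonzero constant times 1/n, so the series diverges by limit comparison with Σ 1/n.
Endpoint x = -11/3: an alternating series whose terms decrease to 0 in absolute value, so it converges by the Leibniz criterion.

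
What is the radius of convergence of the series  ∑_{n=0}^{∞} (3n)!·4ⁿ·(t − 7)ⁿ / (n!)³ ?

By the ratio test, |a_{n+1}/a_n| = (3n+1)·(3n+2)·(3n+3)/(n+1)³ · 4 → 108.
The series converges when 108 · |t − 7| < 1, giving R = 1/108.

R = 1/108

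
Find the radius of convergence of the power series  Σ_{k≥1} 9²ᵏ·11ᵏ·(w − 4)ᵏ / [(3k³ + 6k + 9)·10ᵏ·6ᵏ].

The ratio of consecutive coefficients is [(3k³ + 6k + 9)/(3(k+1)³ + 6(k+1) + 9)] · 81·11/(10·6) → 297/20.
Convergence for |w − 4| · 297/20 < 1, i.e. |w − 4| < 20/297. So R = 20/297.

R = 20/297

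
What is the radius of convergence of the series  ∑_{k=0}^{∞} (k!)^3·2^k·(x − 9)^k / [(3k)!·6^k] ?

By the ratio test, |a_{k+1}/a_k| = (k+1)³/[(3k+1)·(3k+2)·(3k+3)] · 2/6 → 1/81.
Convergence for |x − 9| · 1/81 < 1, i.e. |x − 9| < 81. So R = 81.

R = 81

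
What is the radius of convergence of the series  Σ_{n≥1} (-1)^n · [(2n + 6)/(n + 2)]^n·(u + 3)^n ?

R = 1/2

Root test: |a_n|^(1/n) = (2n + 6)/(n + 2) → 2.
Thus R = 1/(2) = 1/2.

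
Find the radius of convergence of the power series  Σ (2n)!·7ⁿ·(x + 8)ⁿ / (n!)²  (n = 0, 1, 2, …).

R = 1/28

Ratio test: |a_{n+1}/a_n| = (2n+1)·(2n+2)/(n+1)² · 7 → 28 as n → ∞.
Hence the series converges for |x + 8| < 1/(28) = 1/28, so the radius of convergence is 1/28.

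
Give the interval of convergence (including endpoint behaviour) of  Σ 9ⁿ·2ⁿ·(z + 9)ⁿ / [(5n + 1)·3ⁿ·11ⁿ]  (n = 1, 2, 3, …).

Ratio test: |a_{n+1}/a_n| = [(5n + 1)/(5(n+1) + 1)] · 9·2/(3·11) → 6/11 as n → ∞.
Convergence for |z + 9| · 6/11 < 1, i.e. |z + 9| < 11/6. So R = 11/6.
When z = -43/6, the terms behave like c/n; limit comparison with the harmonic series gives divergence.
Endpoint z = -65/6: the terms alternate in sign and decrease monotonically to 0 in absolute value (size ~ c/n), so the alternating series test gives convergence.

[-65/6, -43/6)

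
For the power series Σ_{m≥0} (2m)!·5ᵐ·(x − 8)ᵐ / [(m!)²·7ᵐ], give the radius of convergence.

By the ratio test, |a_{m+1}/a_m| = (2m+1)·(2m+2)/(m+1)² · 5/7 → 20/7.
Thus R = 1/(20/7) = 7/20.

R = 7/20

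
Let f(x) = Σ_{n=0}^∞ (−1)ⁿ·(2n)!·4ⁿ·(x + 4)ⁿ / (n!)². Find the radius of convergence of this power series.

Apply the ratio test: |a_{n+1}| / |a_n| = (2n+1)·(2n+2)/(n+1)² · 4, which tends to 16 as n → ∞.
The series converges when 16 · |x + 4| < 1, giving R = 1/16.

R = 1/16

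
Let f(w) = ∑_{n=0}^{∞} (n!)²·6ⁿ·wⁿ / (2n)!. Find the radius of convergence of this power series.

R = 2/3

Apply the ratio test: |a_{n+1}| / |a_n| = (n+1)²/[(2n+1)·(2n+2)] · 6, which tends to 3/2 as n → ∞.
Hence the series converges for |w| < 1/(3/2) = 2/3, so the radius of convergence is 2/3.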